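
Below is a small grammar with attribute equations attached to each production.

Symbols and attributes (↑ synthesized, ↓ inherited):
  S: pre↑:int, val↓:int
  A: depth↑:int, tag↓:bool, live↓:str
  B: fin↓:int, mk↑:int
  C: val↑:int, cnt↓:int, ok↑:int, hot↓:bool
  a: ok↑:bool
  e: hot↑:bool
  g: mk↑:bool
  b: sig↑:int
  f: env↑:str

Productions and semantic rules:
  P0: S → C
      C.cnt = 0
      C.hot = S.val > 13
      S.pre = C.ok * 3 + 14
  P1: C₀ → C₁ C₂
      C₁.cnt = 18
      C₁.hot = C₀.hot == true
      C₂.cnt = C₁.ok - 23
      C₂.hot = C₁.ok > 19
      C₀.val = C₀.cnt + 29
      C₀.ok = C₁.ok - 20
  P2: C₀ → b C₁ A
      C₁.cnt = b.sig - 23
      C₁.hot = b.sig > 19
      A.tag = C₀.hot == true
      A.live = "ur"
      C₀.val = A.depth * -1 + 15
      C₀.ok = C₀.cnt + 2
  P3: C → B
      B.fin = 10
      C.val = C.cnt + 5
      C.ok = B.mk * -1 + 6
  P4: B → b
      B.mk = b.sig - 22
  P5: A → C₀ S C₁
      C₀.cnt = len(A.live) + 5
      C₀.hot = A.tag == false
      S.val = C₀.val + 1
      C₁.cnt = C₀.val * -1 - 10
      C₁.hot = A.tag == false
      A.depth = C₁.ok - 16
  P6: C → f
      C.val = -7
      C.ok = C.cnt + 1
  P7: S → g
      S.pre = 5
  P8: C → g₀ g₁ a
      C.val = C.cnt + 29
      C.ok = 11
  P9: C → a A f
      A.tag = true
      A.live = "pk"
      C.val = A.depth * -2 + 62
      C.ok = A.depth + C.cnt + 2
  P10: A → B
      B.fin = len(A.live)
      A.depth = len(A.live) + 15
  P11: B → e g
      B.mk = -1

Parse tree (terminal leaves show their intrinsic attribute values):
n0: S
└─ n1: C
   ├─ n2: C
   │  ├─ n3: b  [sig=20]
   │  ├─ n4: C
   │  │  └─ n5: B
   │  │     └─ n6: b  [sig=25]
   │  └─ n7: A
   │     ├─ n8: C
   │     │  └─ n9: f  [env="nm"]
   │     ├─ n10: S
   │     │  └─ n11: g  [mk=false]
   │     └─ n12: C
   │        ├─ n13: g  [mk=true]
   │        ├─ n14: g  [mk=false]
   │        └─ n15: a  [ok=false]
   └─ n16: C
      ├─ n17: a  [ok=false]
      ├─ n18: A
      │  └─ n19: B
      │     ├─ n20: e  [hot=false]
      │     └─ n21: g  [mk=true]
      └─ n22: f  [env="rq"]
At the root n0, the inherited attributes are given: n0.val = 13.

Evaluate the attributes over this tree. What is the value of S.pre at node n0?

1. n0.val = 13  [given at root]
2. n1.cnt = 0  [0]
3. n1.hot = false  [S.val > 13]
4. n2.cnt = 18  [18]
5. n2.hot = false  [C₀.hot == true]
6. n3.sig = 20  [terminal]
7. n4.cnt = -3  [b.sig - 23]
8. n4.hot = true  [b.sig > 19]
9. n5.fin = 10  [10]
10. n6.sig = 25  [terminal]
11. n5.mk = 3  [b.sig - 22]
12. n4.val = 2  [C.cnt + 5]
13. n4.ok = 3  [B.mk * -1 + 6]
14. n7.tag = false  [C₀.hot == true]
15. n7.live = "ur"  ["ur"]
16. n8.cnt = 7  [len(A.live) + 5]
17. n8.hot = true  [A.tag == false]
18. n9.env = "nm"  [terminal]
19. n8.val = -7  [-7]
20. n8.ok = 8  [C.cnt + 1]
21. n10.val = -6  [C₀.val + 1]
22. n11.mk = false  [terminal]
23. n10.pre = 5  [5]
24. n12.cnt = -3  [C₀.val * -1 - 10]
25. n12.hot = true  [A.tag == false]
26. n13.mk = true  [terminal]
27. n14.mk = false  [terminal]
28. n15.ok = false  [terminal]
29. n12.val = 26  [C.cnt + 29]
30. n12.ok = 11  [11]
31. n7.depth = -5  [C₁.ok - 16]
32. n2.val = 20  [A.depth * -1 + 15]
33. n2.ok = 20  [C₀.cnt + 2]
34. n16.cnt = -3  [C₁.ok - 23]
35. n16.hot = true  [C₁.ok > 19]
36. n17.ok = false  [terminal]
37. n18.tag = true  [true]
38. n18.live = "pk"  ["pk"]
39. n19.fin = 2  [len(A.live)]
40. n20.hot = false  [terminal]
41. n21.mk = true  [terminal]
42. n19.mk = -1  [-1]
43. n18.depth = 17  [len(A.live) + 15]
44. n22.env = "rq"  [terminal]
45. n16.val = 28  [A.depth * -2 + 62]
46. n16.ok = 16  [A.depth + C.cnt + 2]
47. n1.val = 29  [C₀.cnt + 29]
48. n1.ok = 0  [C₁.ok - 20]
49. n0.pre = 14  [C.ok * 3 + 14]

14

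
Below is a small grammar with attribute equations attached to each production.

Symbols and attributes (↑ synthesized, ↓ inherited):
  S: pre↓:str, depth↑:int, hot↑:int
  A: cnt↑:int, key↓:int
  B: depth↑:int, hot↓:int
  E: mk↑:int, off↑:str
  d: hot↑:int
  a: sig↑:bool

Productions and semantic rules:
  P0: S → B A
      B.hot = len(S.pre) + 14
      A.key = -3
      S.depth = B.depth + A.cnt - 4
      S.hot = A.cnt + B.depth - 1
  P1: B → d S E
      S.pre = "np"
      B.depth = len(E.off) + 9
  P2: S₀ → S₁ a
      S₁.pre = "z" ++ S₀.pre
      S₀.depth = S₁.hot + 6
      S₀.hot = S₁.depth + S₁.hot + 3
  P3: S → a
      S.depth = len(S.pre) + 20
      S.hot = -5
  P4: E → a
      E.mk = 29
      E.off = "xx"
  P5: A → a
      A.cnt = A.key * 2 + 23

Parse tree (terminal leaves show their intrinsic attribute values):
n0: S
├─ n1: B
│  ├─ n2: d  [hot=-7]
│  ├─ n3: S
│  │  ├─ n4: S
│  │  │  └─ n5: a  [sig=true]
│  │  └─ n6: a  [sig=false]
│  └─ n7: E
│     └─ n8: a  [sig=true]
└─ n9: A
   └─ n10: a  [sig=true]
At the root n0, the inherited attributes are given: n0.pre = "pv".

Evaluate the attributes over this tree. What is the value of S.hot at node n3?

21

1. n0.pre = "pv"  [given at root]
2. n1.hot = 16  [len(S.pre) + 14]
3. n2.hot = -7  [terminal]
4. n3.pre = "np"  ["np"]
5. n4.pre = "znp"  ["z" ++ S₀.pre]
6. n5.sig = true  [terminal]
7. n4.depth = 23  [len(S.pre) + 20]
8. n4.hot = -5  [-5]
9. n6.sig = false  [terminal]
10. n3.depth = 1  [S₁.hot + 6]
11. n3.hot = 21  [S₁.depth + S₁.hot + 3]
12. n8.sig = true  [terminal]
13. n7.mk = 29  [29]
14. n7.off = "xx"  ["xx"]
15. n1.depth = 11  [len(E.off) + 9]
16. n9.key = -3  [-3]
17. n10.sig = true  [terminal]
18. n9.cnt = 17  [A.key * 2 + 23]
19. n0.depth = 24  [B.depth + A.cnt - 4]
20. n0.hot = 27  [A.cnt + B.depth - 1]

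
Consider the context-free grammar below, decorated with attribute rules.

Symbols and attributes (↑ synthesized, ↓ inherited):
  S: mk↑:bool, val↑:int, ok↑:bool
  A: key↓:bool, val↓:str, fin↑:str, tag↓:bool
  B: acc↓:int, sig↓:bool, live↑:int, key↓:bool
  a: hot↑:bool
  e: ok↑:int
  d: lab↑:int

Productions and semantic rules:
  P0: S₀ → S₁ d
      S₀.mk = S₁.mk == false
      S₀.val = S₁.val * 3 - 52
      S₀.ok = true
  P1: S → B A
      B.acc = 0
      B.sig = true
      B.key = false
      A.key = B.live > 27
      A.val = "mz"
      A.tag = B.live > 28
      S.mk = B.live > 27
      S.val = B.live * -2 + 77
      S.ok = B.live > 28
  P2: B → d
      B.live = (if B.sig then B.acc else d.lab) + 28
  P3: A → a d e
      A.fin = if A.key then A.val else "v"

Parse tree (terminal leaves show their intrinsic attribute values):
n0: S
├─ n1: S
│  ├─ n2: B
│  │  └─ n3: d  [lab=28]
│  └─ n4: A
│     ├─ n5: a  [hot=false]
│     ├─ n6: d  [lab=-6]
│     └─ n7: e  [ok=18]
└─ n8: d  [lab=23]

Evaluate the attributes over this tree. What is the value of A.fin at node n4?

"mz"

1. n2.acc = 0  [0]
2. n2.sig = true  [true]
3. n2.key = false  [false]
4. n3.lab = 28  [terminal]
5. n2.live = 28  [(if B.sig then B.acc else d.lab) + 28]
6. n4.key = true  [B.live > 27]
7. n4.val = "mz"  ["mz"]
8. n4.tag = false  [B.live > 28]
9. n5.hot = false  [terminal]
10. n6.lab = -6  [terminal]
11. n7.ok = 18  [terminal]
12. n4.fin = "mz"  [if A.key then A.val else "v"]
13. n1.mk = true  [B.live > 27]
14. n1.val = 21  [B.live * -2 + 77]
15. n1.ok = false  [B.live > 28]
16. n8.lab = 23  [terminal]
17. n0.mk = false  [S₁.mk == false]
18. n0.val = 11  [S₁.val * 3 - 52]
19. n0.ok = true  [true]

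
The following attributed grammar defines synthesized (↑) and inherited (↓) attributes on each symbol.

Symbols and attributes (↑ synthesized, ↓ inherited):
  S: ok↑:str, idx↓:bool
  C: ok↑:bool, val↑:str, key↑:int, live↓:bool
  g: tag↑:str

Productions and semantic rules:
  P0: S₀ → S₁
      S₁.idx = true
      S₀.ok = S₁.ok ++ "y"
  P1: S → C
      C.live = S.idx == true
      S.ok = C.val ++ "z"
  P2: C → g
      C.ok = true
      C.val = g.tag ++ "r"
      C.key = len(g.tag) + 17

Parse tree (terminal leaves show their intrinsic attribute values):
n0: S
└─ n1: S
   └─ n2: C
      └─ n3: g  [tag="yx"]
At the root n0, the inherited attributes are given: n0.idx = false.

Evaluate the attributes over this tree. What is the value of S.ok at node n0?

1. n0.idx = false  [given at root]
2. n1.idx = true  [true]
3. n2.live = true  [S.idx == true]
4. n3.tag = "yx"  [terminal]
5. n2.ok = true  [true]
6. n2.val = "yxr"  [g.tag ++ "r"]
7. n2.key = 19  [len(g.tag) + 17]
8. n1.ok = "yxrz"  [C.val ++ "z"]
9. n0.ok = "yxrzy"  [S₁.ok ++ "y"]

"yxrzy"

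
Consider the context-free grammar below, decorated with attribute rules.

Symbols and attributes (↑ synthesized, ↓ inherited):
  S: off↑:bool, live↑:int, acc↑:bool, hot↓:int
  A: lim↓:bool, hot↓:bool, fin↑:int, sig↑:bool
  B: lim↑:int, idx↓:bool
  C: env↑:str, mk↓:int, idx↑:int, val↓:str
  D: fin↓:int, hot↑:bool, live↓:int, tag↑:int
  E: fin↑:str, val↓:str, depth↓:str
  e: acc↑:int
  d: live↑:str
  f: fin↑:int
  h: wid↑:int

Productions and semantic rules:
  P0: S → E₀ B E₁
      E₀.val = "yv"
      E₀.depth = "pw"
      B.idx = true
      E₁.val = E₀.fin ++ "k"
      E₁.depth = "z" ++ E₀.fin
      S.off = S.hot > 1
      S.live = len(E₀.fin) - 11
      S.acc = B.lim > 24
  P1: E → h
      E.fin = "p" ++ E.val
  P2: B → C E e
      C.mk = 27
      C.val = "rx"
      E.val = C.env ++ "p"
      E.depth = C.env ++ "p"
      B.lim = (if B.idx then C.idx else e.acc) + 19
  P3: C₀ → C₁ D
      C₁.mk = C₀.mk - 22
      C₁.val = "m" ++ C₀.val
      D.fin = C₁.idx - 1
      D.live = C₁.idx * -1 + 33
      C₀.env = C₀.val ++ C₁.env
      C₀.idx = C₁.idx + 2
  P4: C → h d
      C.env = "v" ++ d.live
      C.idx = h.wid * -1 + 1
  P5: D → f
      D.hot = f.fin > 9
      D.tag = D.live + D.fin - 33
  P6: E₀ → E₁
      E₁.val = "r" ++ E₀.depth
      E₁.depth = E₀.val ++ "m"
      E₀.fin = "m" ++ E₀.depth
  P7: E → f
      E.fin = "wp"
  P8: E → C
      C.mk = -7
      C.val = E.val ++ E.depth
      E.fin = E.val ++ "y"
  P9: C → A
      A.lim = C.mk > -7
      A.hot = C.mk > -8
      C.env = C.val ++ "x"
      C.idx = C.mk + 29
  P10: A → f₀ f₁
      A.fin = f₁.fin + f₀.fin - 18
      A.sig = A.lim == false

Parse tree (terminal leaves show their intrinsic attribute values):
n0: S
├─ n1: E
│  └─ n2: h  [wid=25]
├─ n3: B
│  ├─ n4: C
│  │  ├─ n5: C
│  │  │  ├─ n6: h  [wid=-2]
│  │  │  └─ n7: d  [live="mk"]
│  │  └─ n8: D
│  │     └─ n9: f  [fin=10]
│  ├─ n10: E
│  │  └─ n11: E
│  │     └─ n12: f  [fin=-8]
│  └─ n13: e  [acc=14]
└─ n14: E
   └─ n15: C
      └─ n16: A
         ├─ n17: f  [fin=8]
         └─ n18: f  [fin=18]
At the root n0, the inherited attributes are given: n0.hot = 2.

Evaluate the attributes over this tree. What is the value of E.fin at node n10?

"mrxvmkp"

1. n0.hot = 2  [given at root]
2. n1.val = "yv"  ["yv"]
3. n1.depth = "pw"  ["pw"]
4. n2.wid = 25  [terminal]
5. n1.fin = "pyv"  ["p" ++ E.val]
6. n3.idx = true  [true]
7. n4.mk = 27  [27]
8. n4.val = "rx"  ["rx"]
9. n5.mk = 5  [C₀.mk - 22]
10. n5.val = "mrx"  ["m" ++ C₀.val]
11. n6.wid = -2  [terminal]
12. n7.live = "mk"  [terminal]
13. n5.env = "vmk"  ["v" ++ d.live]
14. n5.idx = 3  [h.wid * -1 + 1]
15. n8.fin = 2  [C₁.idx - 1]
16. n8.live = 30  [C₁.idx * -1 + 33]
17. n9.fin = 10  [terminal]
18. n8.hot = true  [f.fin > 9]
19. n8.tag = -1  [D.live + D.fin - 33]
20. n4.env = "rxvmk"  [C₀.val ++ C₁.env]
21. n4.idx = 5  [C₁.idx + 2]
22. n10.val = "rxvmkp"  [C.env ++ "p"]
23. n10.depth = "rxvmkp"  [C.env ++ "p"]
24. n11.val = "rrxvmkp"  ["r" ++ E₀.depth]
25. n11.depth = "rxvmkpm"  [E₀.val ++ "m"]
26. n12.fin = -8  [terminal]
27. n11.fin = "wp"  ["wp"]
28. n10.fin = "mrxvmkp"  ["m" ++ E₀.depth]
29. n13.acc = 14  [terminal]
30. n3.lim = 24  [(if B.idx then C.idx else e.acc) + 19]
31. n14.val = "pyvk"  [E₀.fin ++ "k"]
32. n14.depth = "zpyv"  ["z" ++ E₀.fin]
33. n15.mk = -7  [-7]
34. n15.val = "pyvkzpyv"  [E.val ++ E.depth]
35. n16.lim = false  [C.mk > -7]
36. n16.hot = true  [C.mk > -8]
37. n17.fin = 8  [terminal]
38. n18.fin = 18  [terminal]
39. n16.fin = 8  [f₁.fin + f₀.fin - 18]
40. n16.sig = true  [A.lim == false]
41. n15.env = "pyvkzpyvx"  [C.val ++ "x"]
42. n15.idx = 22  [C.mk + 29]
43. n14.fin = "pyvky"  [E.val ++ "y"]
44. n0.off = true  [S.hot > 1]
45. n0.live = -8  [len(E₀.fin) - 11]
46. n0.acc = false  [B.lim > 24]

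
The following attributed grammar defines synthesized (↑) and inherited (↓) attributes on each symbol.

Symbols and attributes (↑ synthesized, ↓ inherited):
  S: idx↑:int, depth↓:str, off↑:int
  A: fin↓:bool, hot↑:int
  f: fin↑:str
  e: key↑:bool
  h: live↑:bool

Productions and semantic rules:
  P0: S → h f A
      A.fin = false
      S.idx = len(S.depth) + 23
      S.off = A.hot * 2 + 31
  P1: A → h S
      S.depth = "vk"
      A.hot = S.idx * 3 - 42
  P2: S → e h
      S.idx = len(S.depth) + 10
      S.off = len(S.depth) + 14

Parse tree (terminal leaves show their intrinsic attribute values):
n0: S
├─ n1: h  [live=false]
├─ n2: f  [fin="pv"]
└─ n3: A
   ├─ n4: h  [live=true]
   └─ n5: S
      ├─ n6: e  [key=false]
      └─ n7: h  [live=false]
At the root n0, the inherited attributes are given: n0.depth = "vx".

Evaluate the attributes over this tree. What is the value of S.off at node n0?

1. n0.depth = "vx"  [given at root]
2. n1.live = false  [terminal]
3. n2.fin = "pv"  [terminal]
4. n3.fin = false  [false]
5. n4.live = true  [terminal]
6. n5.depth = "vk"  ["vk"]
7. n6.key = false  [terminal]
8. n7.live = false  [terminal]
9. n5.idx = 12  [len(S.depth) + 10]
10. n5.off = 16  [len(S.depth) + 14]
11. n3.hot = -6  [S.idx * 3 - 42]
12. n0.idx = 25  [len(S.depth) + 23]
13. n0.off = 19  [A.hot * 2 + 31]

19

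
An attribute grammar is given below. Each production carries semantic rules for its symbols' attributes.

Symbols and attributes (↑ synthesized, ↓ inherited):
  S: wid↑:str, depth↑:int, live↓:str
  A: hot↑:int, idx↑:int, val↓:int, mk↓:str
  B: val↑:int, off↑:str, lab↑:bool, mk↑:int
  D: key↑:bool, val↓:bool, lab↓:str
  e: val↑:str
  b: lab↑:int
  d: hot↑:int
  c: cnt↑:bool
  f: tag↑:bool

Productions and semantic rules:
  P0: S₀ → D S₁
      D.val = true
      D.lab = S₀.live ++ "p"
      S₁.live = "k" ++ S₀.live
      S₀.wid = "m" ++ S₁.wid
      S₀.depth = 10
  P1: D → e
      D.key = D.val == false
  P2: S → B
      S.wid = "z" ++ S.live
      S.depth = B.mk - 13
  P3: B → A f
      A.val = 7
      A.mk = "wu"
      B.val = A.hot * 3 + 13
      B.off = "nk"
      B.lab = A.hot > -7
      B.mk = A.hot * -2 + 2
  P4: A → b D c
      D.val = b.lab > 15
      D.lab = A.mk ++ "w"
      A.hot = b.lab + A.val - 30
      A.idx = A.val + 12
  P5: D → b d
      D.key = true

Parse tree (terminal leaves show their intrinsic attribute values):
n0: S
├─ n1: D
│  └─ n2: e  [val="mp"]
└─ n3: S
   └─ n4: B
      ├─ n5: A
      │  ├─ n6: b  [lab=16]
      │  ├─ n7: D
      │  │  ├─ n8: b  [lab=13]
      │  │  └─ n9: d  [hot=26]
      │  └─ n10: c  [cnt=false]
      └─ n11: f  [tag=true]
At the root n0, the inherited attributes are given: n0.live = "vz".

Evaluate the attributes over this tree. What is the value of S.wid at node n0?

"mzkvz"

1. n0.live = "vz"  [given at root]
2. n1.val = true  [true]
3. n1.lab = "vzp"  [S₀.live ++ "p"]
4. n2.val = "mp"  [terminal]
5. n1.key = false  [D.val == false]
6. n3.live = "kvz"  ["k" ++ S₀.live]
7. n5.val = 7  [7]
8. n5.mk = "wu"  ["wu"]
9. n6.lab = 16  [terminal]
10. n7.val = true  [b.lab > 15]
11. n7.lab = "wuw"  [A.mk ++ "w"]
12. n8.lab = 13  [terminal]
13. n9.hot = 26  [terminal]
14. n7.key = true  [true]
15. n10.cnt = false  [terminal]
16. n5.hot = -7  [b.lab + A.val - 30]
17. n5.idx = 19  [A.val + 12]
18. n11.tag = true  [terminal]
19. n4.val = -8  [A.hot * 3 + 13]
20. n4.off = "nk"  ["nk"]
21. n4.lab = false  [A.hot > -7]
22. n4.mk = 16  [A.hot * -2 + 2]
23. n3.wid = "zkvz"  ["z" ++ S.live]
24. n3.depth = 3  [B.mk - 13]
25. n0.wid = "mzkvz"  ["m" ++ S₁.wid]
26. n0.depth = 10  [10]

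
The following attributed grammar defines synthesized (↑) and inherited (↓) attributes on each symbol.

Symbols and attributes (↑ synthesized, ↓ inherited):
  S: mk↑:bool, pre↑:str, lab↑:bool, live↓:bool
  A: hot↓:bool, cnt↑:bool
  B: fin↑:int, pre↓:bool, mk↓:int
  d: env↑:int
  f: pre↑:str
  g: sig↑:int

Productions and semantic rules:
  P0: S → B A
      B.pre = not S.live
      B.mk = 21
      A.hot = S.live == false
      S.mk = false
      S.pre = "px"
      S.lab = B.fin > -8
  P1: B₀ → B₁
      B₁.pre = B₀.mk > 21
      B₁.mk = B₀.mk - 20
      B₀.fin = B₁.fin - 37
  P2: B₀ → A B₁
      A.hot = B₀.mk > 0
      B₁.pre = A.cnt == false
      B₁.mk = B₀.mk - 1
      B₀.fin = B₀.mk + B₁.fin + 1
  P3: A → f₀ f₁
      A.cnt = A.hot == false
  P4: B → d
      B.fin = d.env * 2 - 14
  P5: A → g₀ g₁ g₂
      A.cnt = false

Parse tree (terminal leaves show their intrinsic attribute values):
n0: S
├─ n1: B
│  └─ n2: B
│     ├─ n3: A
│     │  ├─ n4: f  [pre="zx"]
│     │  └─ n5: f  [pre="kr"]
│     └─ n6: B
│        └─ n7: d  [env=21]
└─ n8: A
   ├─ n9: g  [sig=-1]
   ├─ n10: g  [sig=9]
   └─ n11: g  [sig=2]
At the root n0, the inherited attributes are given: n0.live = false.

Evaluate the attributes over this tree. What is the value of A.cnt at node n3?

false

1. n0.live = false  [given at root]
2. n1.pre = true  [not S.live]
3. n1.mk = 21  [21]
4. n2.pre = false  [B₀.mk > 21]
5. n2.mk = 1  [B₀.mk - 20]
6. n3.hot = true  [B₀.mk > 0]
7. n4.pre = "zx"  [terminal]
8. n5.pre = "kr"  [terminal]
9. n3.cnt = false  [A.hot == false]
10. n6.pre = true  [A.cnt == false]
11. n6.mk = 0  [B₀.mk - 1]
12. n7.env = 21  [terminal]
13. n6.fin = 28  [d.env * 2 - 14]
14. n2.fin = 30  [B₀.mk + B₁.fin + 1]
15. n1.fin = -7  [B₁.fin - 37]
16. n8.hot = true  [S.live == false]
17. n9.sig = -1  [terminal]
18. n10.sig = 9  [terminal]
19. n11.sig = 2  [terminal]
20. n8.cnt = false  [false]
21. n0.mk = false  [false]
22. n0.pre = "px"  ["px"]
23. n0.lab = true  [B.fin > -8]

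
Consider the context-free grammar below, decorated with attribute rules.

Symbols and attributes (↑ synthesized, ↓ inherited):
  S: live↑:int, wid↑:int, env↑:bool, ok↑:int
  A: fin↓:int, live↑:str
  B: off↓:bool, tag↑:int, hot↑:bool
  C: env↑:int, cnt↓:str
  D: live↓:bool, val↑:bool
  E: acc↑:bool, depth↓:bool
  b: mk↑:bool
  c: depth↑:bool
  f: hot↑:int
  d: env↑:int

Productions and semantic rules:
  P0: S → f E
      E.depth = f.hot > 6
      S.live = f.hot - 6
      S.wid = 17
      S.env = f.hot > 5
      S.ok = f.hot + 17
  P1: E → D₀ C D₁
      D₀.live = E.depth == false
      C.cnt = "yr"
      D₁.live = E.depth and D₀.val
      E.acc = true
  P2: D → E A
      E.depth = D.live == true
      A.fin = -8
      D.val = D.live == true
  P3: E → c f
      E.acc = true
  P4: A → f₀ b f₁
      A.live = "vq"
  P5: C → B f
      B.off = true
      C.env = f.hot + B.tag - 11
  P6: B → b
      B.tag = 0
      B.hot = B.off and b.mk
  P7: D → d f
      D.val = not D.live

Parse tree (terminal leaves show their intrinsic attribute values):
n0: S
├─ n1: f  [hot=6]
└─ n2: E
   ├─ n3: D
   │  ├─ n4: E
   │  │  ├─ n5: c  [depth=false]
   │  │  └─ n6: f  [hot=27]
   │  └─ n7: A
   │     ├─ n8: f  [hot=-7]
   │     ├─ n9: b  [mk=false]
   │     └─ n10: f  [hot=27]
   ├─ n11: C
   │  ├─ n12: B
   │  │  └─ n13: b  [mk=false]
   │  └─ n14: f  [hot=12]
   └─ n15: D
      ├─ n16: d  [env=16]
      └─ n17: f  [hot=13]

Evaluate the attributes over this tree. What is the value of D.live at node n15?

1. n1.hot = 6  [terminal]
2. n2.depth = false  [f.hot > 6]
3. n3.live = true  [E.depth == false]
4. n4.depth = true  [D.live == true]
5. n5.depth = false  [terminal]
6. n6.hot = 27  [terminal]
7. n4.acc = true  [true]
8. n7.fin = -8  [-8]
9. n8.hot = -7  [terminal]
10. n9.mk = false  [terminal]
11. n10.hot = 27  [terminal]
12. n7.live = "vq"  ["vq"]
13. n3.val = true  [D.live == true]
14. n11.cnt = "yr"  ["yr"]
15. n12.off = true  [true]
16. n13.mk = false  [terminal]
17. n12.tag = 0  [0]
18. n12.hot = false  [B.off and b.mk]
19. n14.hot = 12  [terminal]
20. n11.env = 1  [f.hot + B.tag - 11]
21. n15.live = false  [E.depth and D₀.val]
22. n16.env = 16  [terminal]
23. n17.hot = 13  [terminal]
24. n15.val = true  [not D.live]
25. n2.acc = true  [true]
26. n0.live = 0  [f.hot - 6]
27. n0.wid = 17  [17]
28. n0.env = true  [f.hot > 5]
29. n0.ok = 23  [f.hot + 17]

false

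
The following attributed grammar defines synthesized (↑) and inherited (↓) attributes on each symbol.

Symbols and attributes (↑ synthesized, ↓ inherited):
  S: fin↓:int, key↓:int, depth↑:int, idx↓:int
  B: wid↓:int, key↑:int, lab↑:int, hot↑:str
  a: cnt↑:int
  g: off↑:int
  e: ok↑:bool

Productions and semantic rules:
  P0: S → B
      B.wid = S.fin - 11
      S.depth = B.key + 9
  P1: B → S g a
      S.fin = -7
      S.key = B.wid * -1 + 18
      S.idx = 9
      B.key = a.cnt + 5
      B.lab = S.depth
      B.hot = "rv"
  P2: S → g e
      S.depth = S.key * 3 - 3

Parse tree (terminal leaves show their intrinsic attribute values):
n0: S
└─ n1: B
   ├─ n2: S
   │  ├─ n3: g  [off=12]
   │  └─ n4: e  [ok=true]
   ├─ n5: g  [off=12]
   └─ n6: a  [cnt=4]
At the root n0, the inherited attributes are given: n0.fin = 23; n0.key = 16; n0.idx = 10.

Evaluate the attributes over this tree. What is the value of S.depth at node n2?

1. n0.fin = 23  [given at root]
2. n0.key = 16  [given at root]
3. n0.idx = 10  [given at root]
4. n1.wid = 12  [S.fin - 11]
5. n2.fin = -7  [-7]
6. n2.key = 6  [B.wid * -1 + 18]
7. n2.idx = 9  [9]
8. n3.off = 12  [terminal]
9. n4.ok = true  [terminal]
10. n2.depth = 15  [S.key * 3 - 3]
11. n5.off = 12  [terminal]
12. n6.cnt = 4  [terminal]
13. n1.key = 9  [a.cnt + 5]
14. n1.lab = 15  [S.depth]
15. n1.hot = "rv"  ["rv"]
16. n0.depth = 18  [B.key + 9]

15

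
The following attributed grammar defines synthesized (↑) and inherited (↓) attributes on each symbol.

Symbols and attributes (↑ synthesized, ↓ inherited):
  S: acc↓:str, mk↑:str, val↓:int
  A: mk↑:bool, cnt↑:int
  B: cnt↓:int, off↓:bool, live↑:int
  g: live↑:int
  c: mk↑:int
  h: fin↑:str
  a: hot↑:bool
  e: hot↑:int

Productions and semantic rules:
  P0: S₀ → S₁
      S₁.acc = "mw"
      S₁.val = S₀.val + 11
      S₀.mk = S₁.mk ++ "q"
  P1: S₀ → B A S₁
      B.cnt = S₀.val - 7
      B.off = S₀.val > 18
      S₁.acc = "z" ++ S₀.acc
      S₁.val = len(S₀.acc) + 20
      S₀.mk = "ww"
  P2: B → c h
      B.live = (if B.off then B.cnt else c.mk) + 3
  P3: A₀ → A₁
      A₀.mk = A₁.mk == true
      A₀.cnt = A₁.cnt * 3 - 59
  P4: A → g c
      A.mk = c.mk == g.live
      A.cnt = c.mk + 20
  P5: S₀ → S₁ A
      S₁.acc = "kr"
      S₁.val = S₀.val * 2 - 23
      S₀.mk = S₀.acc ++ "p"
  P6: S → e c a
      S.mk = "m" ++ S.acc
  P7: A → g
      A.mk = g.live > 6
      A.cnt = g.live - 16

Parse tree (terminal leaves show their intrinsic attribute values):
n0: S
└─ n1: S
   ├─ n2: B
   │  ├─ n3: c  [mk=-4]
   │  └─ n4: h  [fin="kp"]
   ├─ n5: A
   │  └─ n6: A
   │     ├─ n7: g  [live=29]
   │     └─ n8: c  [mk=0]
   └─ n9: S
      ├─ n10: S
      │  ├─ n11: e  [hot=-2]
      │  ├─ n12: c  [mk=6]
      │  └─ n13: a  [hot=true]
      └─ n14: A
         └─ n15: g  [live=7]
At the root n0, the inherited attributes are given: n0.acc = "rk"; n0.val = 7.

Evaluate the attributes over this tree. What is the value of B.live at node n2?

1. n0.acc = "rk"  [given at root]
2. n0.val = 7  [given at root]
3. n1.acc = "mw"  ["mw"]
4. n1.val = 18  [S₀.val + 11]
5. n2.cnt = 11  [S₀.val - 7]
6. n2.off = false  [S₀.val > 18]
7. n3.mk = -4  [terminal]
8. n4.fin = "kp"  [terminal]
9. n2.live = -1  [(if B.off then B.cnt else c.mk) + 3]
10. n7.live = 29  [terminal]
11. n8.mk = 0  [terminal]
12. n6.mk = false  [c.mk == g.live]
13. n6.cnt = 20  [c.mk + 20]
14. n5.mk = false  [A₁.mk == true]
15. n5.cnt = 1  [A₁.cnt * 3 - 59]
16. n9.acc = "zmw"  ["z" ++ S₀.acc]
17. n9.val = 22  [len(S₀.acc) + 20]
18. n10.acc = "kr"  ["kr"]
19. n10.val = 21  [S₀.val * 2 - 23]
20. n11.hot = -2  [terminal]
21. n12.mk = 6  [terminal]
22. n13.hot = true  [terminal]
23. n10.mk = "mkr"  ["m" ++ S.acc]
24. n15.live = 7  [terminal]
25. n14.mk = true  [g.live > 6]
26. n14.cnt = -9  [g.live - 16]
27. n9.mk = "zmwp"  [S₀.acc ++ "p"]
28. n1.mk = "ww"  ["ww"]
29. n0.mk = "wwq"  [S₁.mk ++ "q"]

-1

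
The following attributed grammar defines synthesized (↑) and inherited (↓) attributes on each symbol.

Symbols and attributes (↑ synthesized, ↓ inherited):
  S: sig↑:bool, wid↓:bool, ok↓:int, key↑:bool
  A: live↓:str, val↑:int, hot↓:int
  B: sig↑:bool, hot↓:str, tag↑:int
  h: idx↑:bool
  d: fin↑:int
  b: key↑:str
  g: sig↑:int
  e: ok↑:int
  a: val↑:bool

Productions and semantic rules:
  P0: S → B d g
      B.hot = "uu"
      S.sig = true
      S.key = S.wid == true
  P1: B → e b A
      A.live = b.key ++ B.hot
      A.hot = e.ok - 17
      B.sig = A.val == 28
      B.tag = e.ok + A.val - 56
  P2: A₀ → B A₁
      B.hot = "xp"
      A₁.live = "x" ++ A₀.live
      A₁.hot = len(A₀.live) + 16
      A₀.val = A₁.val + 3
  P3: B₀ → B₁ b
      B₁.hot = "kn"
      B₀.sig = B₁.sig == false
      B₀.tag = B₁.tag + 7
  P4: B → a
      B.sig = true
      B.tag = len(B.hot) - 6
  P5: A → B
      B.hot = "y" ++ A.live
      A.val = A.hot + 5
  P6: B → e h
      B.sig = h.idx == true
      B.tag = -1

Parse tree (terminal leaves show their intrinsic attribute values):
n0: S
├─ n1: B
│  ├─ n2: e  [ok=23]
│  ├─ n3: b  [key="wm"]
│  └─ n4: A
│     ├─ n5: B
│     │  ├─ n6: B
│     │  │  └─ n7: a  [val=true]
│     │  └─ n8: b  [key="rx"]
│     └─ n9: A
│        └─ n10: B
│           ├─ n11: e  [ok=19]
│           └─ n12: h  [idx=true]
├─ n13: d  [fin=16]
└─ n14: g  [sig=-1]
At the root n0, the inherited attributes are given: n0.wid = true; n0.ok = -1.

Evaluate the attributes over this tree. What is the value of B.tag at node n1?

1. n0.wid = true  [given at root]
2. n0.ok = -1  [given at root]
3. n1.hot = "uu"  ["uu"]
4. n2.ok = 23  [terminal]
5. n3.key = "wm"  [terminal]
6. n4.live = "wmuu"  [b.key ++ B.hot]
7. n4.hot = 6  [e.ok - 17]
8. n5.hot = "xp"  ["xp"]
9. n6.hot = "kn"  ["kn"]
10. n7.val = true  [terminal]
11. n6.sig = true  [true]
12. n6.tag = -4  [len(B.hot) - 6]
13. n8.key = "rx"  [terminal]
14. n5.sig = false  [B₁.sig == false]
15. n5.tag = 3  [B₁.tag + 7]
16. n9.live = "xwmuu"  ["x" ++ A₀.live]
17. n9.hot = 20  [len(A₀.live) + 16]
18. n10.hot = "yxwmuu"  ["y" ++ A.live]
19. n11.ok = 19  [terminal]
20. n12.idx = true  [terminal]
21. n10.sig = true  [h.idx == true]
22. n10.tag = -1  [-1]
23. n9.val = 25  [A.hot + 5]
24. n4.val = 28  [A₁.val + 3]
25. n1.sig = true  [A.val == 28]
26. n1.tag = -5  [e.ok + A.val - 56]
27. n13.fin = 16  [terminal]
28. n14.sig = -1  [terminal]
29. n0.sig = true  [true]
30. n0.key = true  [S.wid == true]

-5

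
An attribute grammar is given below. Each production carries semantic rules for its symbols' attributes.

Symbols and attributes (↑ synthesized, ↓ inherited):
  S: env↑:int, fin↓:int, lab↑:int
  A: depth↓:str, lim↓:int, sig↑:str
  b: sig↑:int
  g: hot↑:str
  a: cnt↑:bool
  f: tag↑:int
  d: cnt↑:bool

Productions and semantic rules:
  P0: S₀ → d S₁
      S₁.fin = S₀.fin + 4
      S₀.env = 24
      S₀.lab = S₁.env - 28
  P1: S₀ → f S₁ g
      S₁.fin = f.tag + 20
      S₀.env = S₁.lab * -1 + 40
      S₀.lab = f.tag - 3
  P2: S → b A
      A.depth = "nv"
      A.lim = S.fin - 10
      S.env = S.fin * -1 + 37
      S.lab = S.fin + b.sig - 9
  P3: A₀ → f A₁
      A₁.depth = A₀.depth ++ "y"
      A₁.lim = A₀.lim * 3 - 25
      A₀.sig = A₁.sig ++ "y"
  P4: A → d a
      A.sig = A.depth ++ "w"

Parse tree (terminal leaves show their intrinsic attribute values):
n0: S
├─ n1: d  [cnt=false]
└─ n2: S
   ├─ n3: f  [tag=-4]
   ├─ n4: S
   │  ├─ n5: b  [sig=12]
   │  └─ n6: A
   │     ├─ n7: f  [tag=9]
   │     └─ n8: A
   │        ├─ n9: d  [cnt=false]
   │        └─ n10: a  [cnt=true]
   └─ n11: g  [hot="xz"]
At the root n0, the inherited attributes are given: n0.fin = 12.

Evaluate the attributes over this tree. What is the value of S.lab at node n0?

-7

1. n0.fin = 12  [given at root]
2. n1.cnt = false  [terminal]
3. n2.fin = 16  [S₀.fin + 4]
4. n3.tag = -4  [terminal]
5. n4.fin = 16  [f.tag + 20]
6. n5.sig = 12  [terminal]
7. n6.depth = "nv"  ["nv"]
8. n6.lim = 6  [S.fin - 10]
9. n7.tag = 9  [terminal]
10. n8.depth = "nvy"  [A₀.depth ++ "y"]
11. n8.lim = -7  [A₀.lim * 3 - 25]
12. n9.cnt = false  [terminal]
13. n10.cnt = true  [terminal]
14. n8.sig = "nvyw"  [A.depth ++ "w"]
15. n6.sig = "nvywy"  [A₁.sig ++ "y"]
16. n4.env = 21  [S.fin * -1 + 37]
17. n4.lab = 19  [S.fin + b.sig - 9]
18. n11.hot = "xz"  [terminal]
19. n2.env = 21  [S₁.lab * -1 + 40]
20. n2.lab = -7  [f.tag - 3]
21. n0.env = 24  [24]
22. n0.lab = -7  [S₁.env - 28]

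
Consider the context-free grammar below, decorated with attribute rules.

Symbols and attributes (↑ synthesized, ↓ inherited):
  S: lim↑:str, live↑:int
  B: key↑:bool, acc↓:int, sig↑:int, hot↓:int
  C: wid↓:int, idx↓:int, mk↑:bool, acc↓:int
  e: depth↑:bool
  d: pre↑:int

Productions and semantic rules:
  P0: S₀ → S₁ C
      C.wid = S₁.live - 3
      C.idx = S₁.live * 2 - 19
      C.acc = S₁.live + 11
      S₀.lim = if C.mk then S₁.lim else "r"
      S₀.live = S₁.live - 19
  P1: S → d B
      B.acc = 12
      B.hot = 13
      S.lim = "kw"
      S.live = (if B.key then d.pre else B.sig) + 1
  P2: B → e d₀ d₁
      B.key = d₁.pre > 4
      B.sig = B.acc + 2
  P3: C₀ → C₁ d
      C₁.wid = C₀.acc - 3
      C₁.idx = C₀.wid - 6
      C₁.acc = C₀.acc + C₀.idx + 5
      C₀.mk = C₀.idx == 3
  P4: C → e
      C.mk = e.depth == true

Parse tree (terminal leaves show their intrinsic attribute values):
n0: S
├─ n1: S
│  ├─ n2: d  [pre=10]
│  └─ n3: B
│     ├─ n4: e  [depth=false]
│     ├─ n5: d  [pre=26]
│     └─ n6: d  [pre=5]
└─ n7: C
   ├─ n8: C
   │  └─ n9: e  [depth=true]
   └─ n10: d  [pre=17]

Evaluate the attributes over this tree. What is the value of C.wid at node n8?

19

1. n2.pre = 10  [terminal]
2. n3.acc = 12  [12]
3. n3.hot = 13  [13]
4. n4.depth = false  [terminal]
5. n5.pre = 26  [terminal]
6. n6.pre = 5  [terminal]
7. n3.key = true  [d₁.pre > 4]
8. n3.sig = 14  [B.acc + 2]
9. n1.lim = "kw"  ["kw"]
10. n1.live = 11  [(if B.key then d.pre else B.sig) + 1]
11. n7.wid = 8  [S₁.live - 3]
12. n7.idx = 3  [S₁.live * 2 - 19]
13. n7.acc = 22  [S₁.live + 11]
14. n8.wid = 19  [C₀.acc - 3]
15. n8.idx = 2  [C₀.wid - 6]
16. n8.acc = 30  [C₀.acc + C₀.idx + 5]
17. n9.depth = true  [terminal]
18. n8.mk = true  [e.depth == true]
19. n10.pre = 17  [terminal]
20. n7.mk = true  [C₀.idx == 3]
21. n0.lim = "kw"  [if C.mk then S₁.lim else "r"]
22. n0.live = -8  [S₁.live - 19]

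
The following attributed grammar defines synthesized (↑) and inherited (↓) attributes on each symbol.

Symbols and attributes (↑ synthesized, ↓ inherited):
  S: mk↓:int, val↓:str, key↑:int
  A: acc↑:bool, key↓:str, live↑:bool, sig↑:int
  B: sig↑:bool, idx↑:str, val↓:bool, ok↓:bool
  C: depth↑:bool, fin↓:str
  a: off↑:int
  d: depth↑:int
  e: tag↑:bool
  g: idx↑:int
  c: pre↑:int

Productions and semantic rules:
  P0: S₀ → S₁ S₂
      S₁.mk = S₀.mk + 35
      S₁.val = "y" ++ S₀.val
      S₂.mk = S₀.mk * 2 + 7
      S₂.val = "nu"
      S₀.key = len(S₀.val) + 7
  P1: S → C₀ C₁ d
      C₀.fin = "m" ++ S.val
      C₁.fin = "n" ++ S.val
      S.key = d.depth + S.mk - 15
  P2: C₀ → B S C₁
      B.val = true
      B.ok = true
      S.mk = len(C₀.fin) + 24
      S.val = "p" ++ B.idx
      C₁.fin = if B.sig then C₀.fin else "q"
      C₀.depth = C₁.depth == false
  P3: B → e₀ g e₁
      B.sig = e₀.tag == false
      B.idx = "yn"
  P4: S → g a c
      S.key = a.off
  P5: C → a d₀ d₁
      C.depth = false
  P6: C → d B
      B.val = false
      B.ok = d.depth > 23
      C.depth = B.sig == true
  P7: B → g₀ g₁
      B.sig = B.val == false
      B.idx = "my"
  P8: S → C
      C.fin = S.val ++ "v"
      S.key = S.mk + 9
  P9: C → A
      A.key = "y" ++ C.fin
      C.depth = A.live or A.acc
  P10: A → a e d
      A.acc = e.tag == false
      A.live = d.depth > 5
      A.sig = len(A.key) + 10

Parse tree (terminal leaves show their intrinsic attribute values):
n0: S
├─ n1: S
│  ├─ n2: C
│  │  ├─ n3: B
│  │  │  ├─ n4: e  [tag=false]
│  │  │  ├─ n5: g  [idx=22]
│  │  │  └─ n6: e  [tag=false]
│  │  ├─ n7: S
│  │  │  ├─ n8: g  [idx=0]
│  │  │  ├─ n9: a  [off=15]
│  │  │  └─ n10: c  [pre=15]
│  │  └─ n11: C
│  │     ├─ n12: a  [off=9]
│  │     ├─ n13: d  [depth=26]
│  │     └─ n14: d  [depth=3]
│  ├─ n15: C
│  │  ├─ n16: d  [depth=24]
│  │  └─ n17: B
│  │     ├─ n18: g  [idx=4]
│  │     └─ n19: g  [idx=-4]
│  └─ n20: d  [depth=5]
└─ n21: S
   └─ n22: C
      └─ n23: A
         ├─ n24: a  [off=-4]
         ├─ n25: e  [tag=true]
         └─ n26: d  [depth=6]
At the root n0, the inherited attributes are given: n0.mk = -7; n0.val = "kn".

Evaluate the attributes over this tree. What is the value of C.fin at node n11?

1. n0.mk = -7  [given at root]
2. n0.val = "kn"  [given at root]
3. n1.mk = 28  [S₀.mk + 35]
4. n1.val = "ykn"  ["y" ++ S₀.val]
5. n2.fin = "mykn"  ["m" ++ S.val]
6. n3.val = true  [true]
7. n3.ok = true  [true]
8. n4.tag = false  [terminal]
9. n5.idx = 22  [terminal]
10. n6.tag = false  [terminal]
11. n3.sig = true  [e₀.tag == false]
12. n3.idx = "yn"  ["yn"]
13. n7.mk = 28  [len(C₀.fin) + 24]
14. n7.val = "pyn"  ["p" ++ B.idx]
15. n8.idx = 0  [terminal]
16. n9.off = 15  [terminal]
17. n10.pre = 15  [terminal]
18. n7.key = 15  [a.off]
19. n11.fin = "mykn"  [if B.sig then C₀.fin else "q"]
20. n12.off = 9  [terminal]
21. n13.depth = 26  [terminal]
22. n14.depth = 3  [terminal]
23. n11.depth = false  [false]
24. n2.depth = true  [C₁.depth == false]
25. n15.fin = "nykn"  ["n" ++ S.val]
26. n16.depth = 24  [terminal]
27. n17.val = false  [false]
28. n17.ok = true  [d.depth > 23]
29. n18.idx = 4  [terminal]
30. n19.idx = -4  [terminal]
31. n17.sig = true  [B.val == false]
32. n17.idx = "my"  ["my"]
33. n15.depth = true  [B.sig == true]
34. n20.depth = 5  [terminal]
35. n1.key = 18  [d.depth + S.mk - 15]
36. n21.mk = -7  [S₀.mk * 2 + 7]
37. n21.val = "nu"  ["nu"]
38. n22.fin = "nuv"  [S.val ++ "v"]
39. n23.key = "ynuv"  ["y" ++ C.fin]
40. n24.off = -4  [terminal]
41. n25.tag = true  [terminal]
42. n26.depth = 6  [terminal]
43. n23.acc = false  [e.tag == false]
44. n23.live = true  [d.depth > 5]
45. n23.sig = 14  [len(A.key) + 10]
46. n22.depth = true  [A.live or A.acc]
47. n21.key = 2  [S.mk + 9]
48. n0.key = 9  [len(S₀.val) + 7]

"mykn"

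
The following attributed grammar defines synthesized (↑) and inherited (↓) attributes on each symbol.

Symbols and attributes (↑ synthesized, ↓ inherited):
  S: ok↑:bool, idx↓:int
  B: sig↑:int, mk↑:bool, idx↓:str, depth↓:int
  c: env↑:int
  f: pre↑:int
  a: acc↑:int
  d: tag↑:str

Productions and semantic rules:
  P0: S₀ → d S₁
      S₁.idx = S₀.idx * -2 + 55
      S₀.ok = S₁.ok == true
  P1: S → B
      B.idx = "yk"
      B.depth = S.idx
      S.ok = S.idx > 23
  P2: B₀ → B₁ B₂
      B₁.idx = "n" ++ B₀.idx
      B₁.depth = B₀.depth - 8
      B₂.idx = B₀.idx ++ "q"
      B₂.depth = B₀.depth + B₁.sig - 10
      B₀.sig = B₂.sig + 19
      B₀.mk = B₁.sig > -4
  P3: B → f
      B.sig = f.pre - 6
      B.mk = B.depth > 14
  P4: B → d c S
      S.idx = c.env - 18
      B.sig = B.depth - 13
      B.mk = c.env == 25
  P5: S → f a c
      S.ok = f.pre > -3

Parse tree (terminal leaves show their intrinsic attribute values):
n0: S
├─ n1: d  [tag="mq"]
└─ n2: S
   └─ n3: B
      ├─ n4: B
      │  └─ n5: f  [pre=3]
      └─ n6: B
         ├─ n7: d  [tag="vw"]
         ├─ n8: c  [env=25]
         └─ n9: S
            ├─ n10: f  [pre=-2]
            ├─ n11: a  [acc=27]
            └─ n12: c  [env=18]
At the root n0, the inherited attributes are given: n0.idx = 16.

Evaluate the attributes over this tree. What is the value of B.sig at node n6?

-3

1. n0.idx = 16  [given at root]
2. n1.tag = "mq"  [terminal]
3. n2.idx = 23  [S₀.idx * -2 + 55]
4. n3.idx = "yk"  ["yk"]
5. n3.depth = 23  [S.idx]
6. n4.idx = "nyk"  ["n" ++ B₀.idx]
7. n4.depth = 15  [B₀.depth - 8]
8. n5.pre = 3  [terminal]
9. n4.sig = -3  [f.pre - 6]
10. n4.mk = true  [B.depth > 14]
11. n6.idx = "ykq"  [B₀.idx ++ "q"]
12. n6.depth = 10  [B₀.depth + B₁.sig - 10]
13. n7.tag = "vw"  [terminal]
14. n8.env = 25  [terminal]
15. n9.idx = 7  [c.env - 18]
16. n10.pre = -2  [terminal]
17. n11.acc = 27  [terminal]
18. n12.env = 18  [terminal]
19. n9.ok = true  [f.pre > -3]
20. n6.sig = -3  [B.depth - 13]
21. n6.mk = true  [c.env == 25]
22. n3.sig = 16  [B₂.sig + 19]
23. n3.mk = true  [B₁.sig > -4]
24. n2.ok = false  [S.idx > 23]
25. n0.ok = false  [S₁.ok == true]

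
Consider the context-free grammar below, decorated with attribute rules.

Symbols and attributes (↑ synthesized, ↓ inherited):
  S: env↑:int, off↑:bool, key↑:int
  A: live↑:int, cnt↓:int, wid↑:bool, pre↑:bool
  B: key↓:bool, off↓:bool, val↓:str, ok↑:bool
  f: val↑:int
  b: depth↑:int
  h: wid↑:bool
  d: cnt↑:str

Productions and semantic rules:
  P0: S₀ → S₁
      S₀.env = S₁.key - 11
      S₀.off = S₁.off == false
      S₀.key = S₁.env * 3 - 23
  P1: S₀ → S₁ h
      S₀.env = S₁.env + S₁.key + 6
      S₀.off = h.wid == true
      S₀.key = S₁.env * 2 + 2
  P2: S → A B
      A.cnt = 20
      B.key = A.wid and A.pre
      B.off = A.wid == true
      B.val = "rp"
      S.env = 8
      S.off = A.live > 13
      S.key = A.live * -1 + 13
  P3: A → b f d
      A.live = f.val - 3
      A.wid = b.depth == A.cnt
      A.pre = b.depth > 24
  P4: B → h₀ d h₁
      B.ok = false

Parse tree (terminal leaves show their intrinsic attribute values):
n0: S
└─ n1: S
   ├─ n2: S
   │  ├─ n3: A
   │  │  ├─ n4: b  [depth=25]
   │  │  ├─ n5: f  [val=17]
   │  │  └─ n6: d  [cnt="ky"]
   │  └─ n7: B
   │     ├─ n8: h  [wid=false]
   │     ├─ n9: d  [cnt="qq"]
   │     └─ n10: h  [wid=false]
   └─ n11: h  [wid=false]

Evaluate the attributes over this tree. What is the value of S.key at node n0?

1. n3.cnt = 20  [20]
2. n4.depth = 25  [terminal]
3. n5.val = 17  [terminal]
4. n6.cnt = "ky"  [terminal]
5. n3.live = 14  [f.val - 3]
6. n3.wid = false  [b.depth == A.cnt]
7. n3.pre = true  [b.depth > 24]
8. n7.key = false  [A.wid and A.pre]
9. n7.off = false  [A.wid == true]
10. n7.val = "rp"  ["rp"]
11. n8.wid = false  [terminal]
12. n9.cnt = "qq"  [terminal]
13. n10.wid = false  [terminal]
14. n7.ok = false  [false]
15. n2.env = 8  [8]
16. n2.off = true  [A.live > 13]
17. n2.key = -1  [A.live * -1 + 13]
18. n11.wid = false  [terminal]
19. n1.env = 13  [S₁.env + S₁.key + 6]
20. n1.off = false  [h.wid == true]
21. n1.key = 18  [S₁.env * 2 + 2]
22. n0.env = 7  [S₁.key - 11]
23. n0.off = true  [S₁.off == false]
24. n0.key = 16  [S₁.env * 3 - 23]

16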